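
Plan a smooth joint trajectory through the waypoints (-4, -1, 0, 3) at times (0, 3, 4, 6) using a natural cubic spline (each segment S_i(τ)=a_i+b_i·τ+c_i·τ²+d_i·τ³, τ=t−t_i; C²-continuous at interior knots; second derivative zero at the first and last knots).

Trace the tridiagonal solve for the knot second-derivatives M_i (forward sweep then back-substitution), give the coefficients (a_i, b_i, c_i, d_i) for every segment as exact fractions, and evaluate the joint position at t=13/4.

  seg 0: a=-4 b=97/94 c=0 d=-1/282
  seg 1: a=-1 b=44/47 c=-3/94 d=9/94
  seg 2: a=0 b=109/94 c=12/47 d=-2/47
S(13/4) = -4611/6016

Δ: Δ0=1, Δ1=1, Δ2=3/2
row 1: diag=8, rhs=0; c'=1/8, d'=0
row 2: denom=6−1·1/8=47/8; d'=(3−1·0)/(47/8)=24/47
back: M2=24/47
back: M1=0−1/8·24/47=-3/47
M: M0=0, M1=-3/47, M2=24/47, M3=0
seg 0: a=-4, c=M0/2=0, d=(M1−M0)/(6·3)=-1/282, b=Δ0−h0·(2M0+M1)/6=97/94
seg 1: a=-1, c=M1/2=-3/94, d=(M2−M1)/(6·1)=9/94, b=Δ1−h1·(2M1+M2)/6=44/47
seg 2: a=0, c=M2/2=12/47, d=(M3−M2)/(6·2)=-2/47, b=Δ2−h2·(2M2+M3)/6=109/94
t_q=13/4 → seg 1, τ=1/4; S=-1+44/47·τ+-3/94·τ²+9/94·τ³=-4611/6016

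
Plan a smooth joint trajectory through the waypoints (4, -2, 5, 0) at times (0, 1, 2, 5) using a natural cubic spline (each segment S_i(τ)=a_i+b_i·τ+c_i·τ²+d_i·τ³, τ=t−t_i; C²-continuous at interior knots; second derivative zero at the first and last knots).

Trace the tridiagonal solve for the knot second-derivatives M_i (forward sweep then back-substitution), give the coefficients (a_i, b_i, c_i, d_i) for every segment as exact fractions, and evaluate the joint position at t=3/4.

  seg 0: a=4 b=-896/93 c=0 d=338/93
  seg 1: a=-2 b=118/93 c=338/31 d=-481/93
  seg 2: a=5 b=703/93 c=-143/31 d=143/279
S(3/4) = -1679/992

Δ: Δ0=-6, Δ1=7, Δ2=-5/3
row 1: diag=4, rhs=78; c'=1/4, d'=39/2
row 2: denom=8−1·1/4=31/4; d'=(-52−1·39/2)/(31/4)=-286/31
back: M2=-286/31
back: M1=39/2−1/4·-286/31=676/31
M: M0=0, M1=676/31, M2=-286/31, M3=0
seg 0: a=4, c=M0/2=0, d=(M1−M0)/(6·1)=338/93, b=Δ0−h0·(2M0+M1)/6=-896/93
seg 1: a=-2, c=M1/2=338/31, d=(M2−M1)/(6·1)=-481/93, b=Δ1−h1·(2M1+M2)/6=118/93
seg 2: a=5, c=M2/2=-143/31, d=(M3−M2)/(6·3)=143/279, b=Δ2−h2·(2M2+M3)/6=703/93
t_q=3/4 → seg 0, τ=3/4; S=4+-896/93·τ+0·τ²+338/93·τ³=-1679/992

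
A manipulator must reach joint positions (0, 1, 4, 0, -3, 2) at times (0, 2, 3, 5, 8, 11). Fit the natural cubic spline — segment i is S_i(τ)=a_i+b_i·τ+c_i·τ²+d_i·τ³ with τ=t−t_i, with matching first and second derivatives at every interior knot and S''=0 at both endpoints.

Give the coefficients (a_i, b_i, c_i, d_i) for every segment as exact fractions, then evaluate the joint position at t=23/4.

  seg 0: a=0 b=-4835/7194 c=0 d=1054/3597
  seg 1: a=1 b=20461/7194 c=2108/1199 d=-11527/7194
  seg 2: a=4 b=508/327 c=-7311/2398 d=9151/14388
  seg 3: a=0 b=-10825/3597 c=920/1199 d=-1052/32373
  seg 4: a=-3 b=2579/3597 c=1708/3597 d=-1708/32373
S(23/4) = -35283/19184

Δ: Δ0=1/2, Δ1=3, Δ2=-2, Δ3=-1, Δ4=5/3
row 1: diag=6, rhs=15; c'=1/6, d'=5/2
row 2: denom=6−1·1/6=35/6; d'=(-30−1·5/2)/(35/6)=-39/7
row 3: denom=10−2·12/35=326/35; d'=(6−2·-39/7)/(326/35)=300/163
row 4: denom=12−3·105/326=3597/326; d'=(16−3·300/163)/(3597/326)=3416/3597
back: M4=3416/3597
back: M3=300/163−105/326·3416/3597=1840/1199
back: M2=-39/7−12/35·1840/1199=-7311/1199
back: M1=5/2−1/6·-7311/1199=4216/1199
M: M0=0, M1=4216/1199, M2=-7311/1199, M3=1840/1199, M4=3416/3597, M5=0
seg 0: a=0, c=M0/2=0, d=(M1−M0)/(6·2)=1054/3597, b=Δ0−h0·(2M0+M1)/6=-4835/7194
seg 1: a=1, c=M1/2=2108/1199, d=(M2−M1)/(6·1)=-11527/7194, b=Δ1−h1·(2M1+M2)/6=20461/7194
seg 2: a=4, c=M2/2=-7311/2398, d=(M3−M2)/(6·2)=9151/14388, b=Δ2−h2·(2M2+M3)/6=508/327
seg 3: a=0, c=M3/2=920/1199, d=(M4−M3)/(6·3)=-1052/32373, b=Δ3−h3·(2M3+M4)/6=-10825/3597
seg 4: a=-3, c=M4/2=1708/3597, d=(M5−M4)/(6·3)=-1708/32373, b=Δ4−h4·(2M4+M5)/6=2579/3597
t_q=23/4 → seg 3, τ=3/4; S=0+-10825/3597·τ+920/1199·τ²+-1052/32373·τ³=-35283/19184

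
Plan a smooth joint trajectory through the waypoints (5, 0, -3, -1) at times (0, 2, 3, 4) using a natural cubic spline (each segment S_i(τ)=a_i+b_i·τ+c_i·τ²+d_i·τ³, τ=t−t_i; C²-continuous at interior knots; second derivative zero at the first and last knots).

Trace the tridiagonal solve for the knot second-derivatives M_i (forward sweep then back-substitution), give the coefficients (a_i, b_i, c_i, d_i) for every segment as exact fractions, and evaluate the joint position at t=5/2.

Δ: Δ0=-5/2, Δ1=-3, Δ2=2
row 1: diag=6, rhs=-3; c'=1/6, d'=-1/2
row 2: denom=4−1·1/6=23/6; d'=(30−1·-1/2)/(23/6)=183/23
back: M2=183/23
back: M1=-1/2−1/6·183/23=-42/23
M: M0=0, M1=-42/23, M2=183/23, M3=0
seg 0: a=5, c=M0/2=0, d=(M1−M0)/(6·2)=-7/46, b=Δ0−h0·(2M0+M1)/6=-87/46
seg 1: a=0, c=M1/2=-21/23, d=(M2−M1)/(6·1)=75/46, b=Δ1−h1·(2M1+M2)/6=-171/46
seg 2: a=-3, c=M2/2=183/46, d=(M3−M2)/(6·1)=-61/46, b=Δ2−h2·(2M2+M3)/6=-15/23
t_q=5/2 → seg 1, τ=1/2; S=0+-171/46·τ+-21/23·τ²+75/46·τ³=-693/368

  seg 0: a=5 b=-87/46 c=0 d=-7/46
  seg 1: a=0 b=-171/46 c=-21/23 d=75/46
  seg 2: a=-3 b=-15/23 c=183/46 d=-61/46
S(5/2) = -693/368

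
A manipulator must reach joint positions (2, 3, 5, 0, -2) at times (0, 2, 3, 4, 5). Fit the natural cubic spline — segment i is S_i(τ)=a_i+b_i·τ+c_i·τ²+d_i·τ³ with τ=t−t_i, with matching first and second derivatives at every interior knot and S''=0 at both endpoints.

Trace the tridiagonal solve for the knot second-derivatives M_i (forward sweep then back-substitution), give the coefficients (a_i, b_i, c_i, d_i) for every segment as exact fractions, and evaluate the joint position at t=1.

Δ: Δ0=1/2, Δ1=2, Δ2=-5, Δ3=-2
row 1: diag=6, rhs=9; c'=1/6, d'=3/2
row 2: denom=4−1·1/6=23/6; d'=(-42−1·3/2)/(23/6)=-261/23
row 3: denom=4−1·6/23=86/23; d'=(18−1·-261/23)/(86/23)=675/86
back: M3=675/86
back: M2=-261/23−6/23·675/86=-576/43
back: M1=3/2−1/6·-576/43=321/86
M: M0=0, M1=321/86, M2=-576/43, M3=675/86, M4=0
seg 0: a=2, c=M0/2=0, d=(M1−M0)/(6·2)=107/344, b=Δ0−h0·(2M0+M1)/6=-32/43
seg 1: a=3, c=M1/2=321/172, d=(M2−M1)/(6·1)=-491/172, b=Δ1−h1·(2M1+M2)/6=257/86
seg 2: a=5, c=M2/2=-288/43, d=(M3−M2)/(6·1)=609/172, b=Δ2−h2·(2M2+M3)/6=-317/172
seg 3: a=0, c=M3/2=675/172, d=(M4−M3)/(6·1)=-225/172, b=Δ3−h3·(2M3+M4)/6=-397/86
t_q=1 → seg 0, τ=1; S=2+-32/43·τ+0·τ²+107/344·τ³=539/344

  seg 0: a=2 b=-32/43 c=0 d=107/344
  seg 1: a=3 b=257/86 c=321/172 d=-491/172
  seg 2: a=5 b=-317/172 c=-288/43 d=609/172
  seg 3: a=0 b=-397/86 c=675/172 d=-225/172
S(1) = 539/344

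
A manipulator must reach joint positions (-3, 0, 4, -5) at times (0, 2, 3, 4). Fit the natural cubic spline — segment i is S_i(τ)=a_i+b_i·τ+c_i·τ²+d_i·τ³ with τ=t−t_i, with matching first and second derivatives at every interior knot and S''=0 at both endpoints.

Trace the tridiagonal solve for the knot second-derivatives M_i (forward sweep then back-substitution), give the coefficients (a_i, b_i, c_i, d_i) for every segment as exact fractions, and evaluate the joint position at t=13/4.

  seg 0: a=-3 b=-1/2 c=0 d=1/2
  seg 1: a=0 b=11/2 c=3 d=-9/2
  seg 2: a=4 b=-2 c=-21/2 d=7/2
S(13/4) = 371/128

Δ: Δ0=3/2, Δ1=4, Δ2=-9
row 1: diag=6, rhs=15; c'=1/6, d'=5/2
row 2: denom=4−1·1/6=23/6; d'=(-78−1·5/2)/(23/6)=-21
back: M2=-21
back: M1=5/2−1/6·-21=6
M: M0=0, M1=6, M2=-21, M3=0
seg 0: a=-3, c=M0/2=0, d=(M1−M0)/(6·2)=1/2, b=Δ0−h0·(2M0+M1)/6=-1/2
seg 1: a=0, c=M1/2=3, d=(M2−M1)/(6·1)=-9/2, b=Δ1−h1·(2M1+M2)/6=11/2
seg 2: a=4, c=M2/2=-21/2, d=(M3−M2)/(6·1)=7/2, b=Δ2−h2·(2M2+M3)/6=-2
t_q=13/4 → seg 2, τ=1/4; S=4+-2·τ+-21/2·τ²+7/2·τ³=371/128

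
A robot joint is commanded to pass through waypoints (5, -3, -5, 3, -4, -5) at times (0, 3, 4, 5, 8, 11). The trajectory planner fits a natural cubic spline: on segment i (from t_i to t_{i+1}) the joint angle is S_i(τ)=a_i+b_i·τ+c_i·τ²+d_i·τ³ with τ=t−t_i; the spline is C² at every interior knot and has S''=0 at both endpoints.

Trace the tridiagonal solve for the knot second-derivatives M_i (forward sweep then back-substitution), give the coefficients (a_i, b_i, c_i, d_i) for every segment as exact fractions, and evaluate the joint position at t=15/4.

  seg 0: a=5 b=-512/289 c=0 d=-776/7803
  seg 1: a=-3 b=-1288/289 c=-776/867 d=2906/867
  seg 2: a=-5 b=3302/867 c=7942/867 d=-1436/289
  seg 3: a=3 b=6262/867 c=-4982/867 d=6661/7803
  seg 4: a=-4 b=-3647/867 c=1679/867 d=-1679/7803
S(15/4) = -2955/544

Δ: Δ0=-8/3, Δ1=-2, Δ2=8, Δ3=-7/3, Δ4=-1/3
row 1: diag=8, rhs=4; c'=1/8, d'=1/2
row 2: denom=4−1·1/8=31/8; d'=(60−1·1/2)/(31/8)=476/31
row 3: denom=8−1·8/31=240/31; d'=(-62−1·476/31)/(240/31)=-1199/120
row 4: denom=12−3·31/80=867/80; d'=(12−3·-1199/120)/(867/80)=3358/867
back: M4=3358/867
back: M3=-1199/120−31/80·3358/867=-9964/867
back: M2=476/31−8/31·-9964/867=15884/867
back: M1=1/2−1/8·15884/867=-1552/867
M: M0=0, M1=-1552/867, M2=15884/867, M3=-9964/867, M4=3358/867, M5=0
seg 0: a=5, c=M0/2=0, d=(M1−M0)/(6·3)=-776/7803, b=Δ0−h0·(2M0+M1)/6=-512/289
seg 1: a=-3, c=M1/2=-776/867, d=(M2−M1)/(6·1)=2906/867, b=Δ1−h1·(2M1+M2)/6=-1288/289
seg 2: a=-5, c=M2/2=7942/867, d=(M3−M2)/(6·1)=-1436/289, b=Δ2−h2·(2M2+M3)/6=3302/867
seg 3: a=3, c=M3/2=-4982/867, d=(M4−M3)/(6·3)=6661/7803, b=Δ3−h3·(2M3+M4)/6=6262/867
seg 4: a=-4, c=M4/2=1679/867, d=(M5−M4)/(6·3)=-1679/7803, b=Δ4−h4·(2M4+M5)/6=-3647/867
t_q=15/4 → seg 1, τ=3/4; S=-3+-1288/289·τ+-776/867·τ²+2906/867·τ³=-2955/544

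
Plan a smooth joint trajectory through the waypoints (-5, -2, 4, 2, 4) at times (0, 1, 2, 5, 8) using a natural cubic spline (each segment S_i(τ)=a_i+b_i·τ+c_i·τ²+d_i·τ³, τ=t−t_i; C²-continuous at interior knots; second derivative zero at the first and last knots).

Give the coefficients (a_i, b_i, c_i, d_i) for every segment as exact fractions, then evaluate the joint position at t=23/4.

Δ: Δ0=3, Δ1=6, Δ2=-2/3, Δ3=2/3
row 1: diag=4, rhs=18; c'=1/4, d'=9/2
row 2: denom=8−1·1/4=31/4; d'=(-40−1·9/2)/(31/4)=-178/31
row 3: denom=12−3·12/31=336/31; d'=(8−3·-178/31)/(336/31)=391/168
back: M3=391/168
back: M2=-178/31−12/31·391/168=-93/14
back: M1=9/2−1/4·-93/14=345/56
M: M0=0, M1=345/56, M2=-93/14, M3=391/168, M4=0
seg 0: a=-5, c=M0/2=0, d=(M1−M0)/(6·1)=115/112, b=Δ0−h0·(2M0+M1)/6=221/112
seg 1: a=-2, c=M1/2=345/112, d=(M2−M1)/(6·1)=-239/112, b=Δ1−h1·(2M1+M2)/6=283/56
seg 2: a=4, c=M2/2=-93/28, d=(M3−M2)/(6·3)=1507/3024, b=Δ2−h2·(2M2+M3)/6=77/16
seg 3: a=2, c=M3/2=391/336, d=(M4−M3)/(6·3)=-391/3024, b=Δ3−h3·(2M3+M4)/6=-93/56
t_q=23/4 → seg 3, τ=3/4; S=2+-93/56·τ+391/336·τ²+-391/3024·τ³=1387/1024

  seg 0: a=-5 b=221/112 c=0 d=115/112
  seg 1: a=-2 b=283/56 c=345/112 d=-239/112
  seg 2: a=4 b=77/16 c=-93/28 d=1507/3024
  seg 3: a=2 b=-93/56 c=391/336 d=-391/3024
S(23/4) = 1387/1024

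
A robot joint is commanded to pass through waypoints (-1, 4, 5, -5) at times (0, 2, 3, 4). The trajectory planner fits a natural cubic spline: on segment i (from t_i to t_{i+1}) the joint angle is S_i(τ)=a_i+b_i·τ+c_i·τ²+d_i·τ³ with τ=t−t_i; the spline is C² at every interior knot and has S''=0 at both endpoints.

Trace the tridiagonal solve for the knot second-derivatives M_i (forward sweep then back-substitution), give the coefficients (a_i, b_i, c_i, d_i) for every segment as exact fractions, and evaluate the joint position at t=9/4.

  seg 0: a=-1 b=95/46 c=0 d=5/46
  seg 1: a=4 b=155/46 c=15/23 d=-139/46
  seg 2: a=5 b=-101/23 c=-387/46 d=129/46
S(9/4) = 619/128

Δ: Δ0=5/2, Δ1=1, Δ2=-10
row 1: diag=6, rhs=-9; c'=1/6, d'=-3/2
row 2: denom=4−1·1/6=23/6; d'=(-66−1·-3/2)/(23/6)=-387/23
back: M2=-387/23
back: M1=-3/2−1/6·-387/23=30/23
M: M0=0, M1=30/23, M2=-387/23, M3=0
seg 0: a=-1, c=M0/2=0, d=(M1−M0)/(6·2)=5/46, b=Δ0−h0·(2M0+M1)/6=95/46
seg 1: a=4, c=M1/2=15/23, d=(M2−M1)/(6·1)=-139/46, b=Δ1−h1·(2M1+M2)/6=155/46
seg 2: a=5, c=M2/2=-387/46, d=(M3−M2)/(6·1)=129/46, b=Δ2−h2·(2M2+M3)/6=-101/23
t_q=9/4 → seg 1, τ=1/4; S=4+155/46·τ+15/23·τ²+-139/46·τ³=619/128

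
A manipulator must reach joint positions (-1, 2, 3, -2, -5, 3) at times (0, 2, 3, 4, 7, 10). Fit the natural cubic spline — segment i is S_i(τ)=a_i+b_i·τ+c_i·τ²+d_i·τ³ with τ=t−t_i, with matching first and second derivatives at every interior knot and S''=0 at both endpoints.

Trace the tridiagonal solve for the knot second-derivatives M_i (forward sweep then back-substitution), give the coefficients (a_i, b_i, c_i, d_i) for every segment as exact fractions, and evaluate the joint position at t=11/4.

Δ: Δ0=3/2, Δ1=1, Δ2=-5, Δ3=-1, Δ4=8/3
row 1: diag=6, rhs=-3; c'=1/6, d'=-1/2
row 2: denom=4−1·1/6=23/6; d'=(-36−1·-1/2)/(23/6)=-213/23
row 3: denom=8−1·6/23=178/23; d'=(24−1·-213/23)/(178/23)=765/178
row 4: denom=12−3·69/178=1929/178; d'=(22−3·765/178)/(1929/178)=1621/1929
back: M4=1621/1929
back: M3=765/178−69/178·1621/1929=2554/643
back: M2=-213/23−6/23·2554/643=-6621/643
back: M1=-1/2−1/6·-6621/643=782/643
M: M0=0, M1=782/643, M2=-6621/643, M3=2554/643, M4=1621/1929, M5=0
seg 0: a=-1, c=M0/2=0, d=(M1−M0)/(6·2)=391/3858, b=Δ0−h0·(2M0+M1)/6=4223/3858
seg 1: a=2, c=M1/2=391/643, d=(M2−M1)/(6·1)=-7403/3858, b=Δ1−h1·(2M1+M2)/6=8915/3858
seg 2: a=3, c=M2/2=-6621/1286, d=(M3−M2)/(6·1)=9175/3858, b=Δ2−h2·(2M2+M3)/6=-4301/1929
seg 3: a=-2, c=M3/2=1277/643, d=(M4−M3)/(6·3)=-6041/34722, b=Δ3−h3·(2M3+M4)/6=-20803/3858
seg 4: a=-5, c=M4/2=1621/3858, d=(M5−M4)/(6·3)=-1621/34722, b=Δ4−h4·(2M4+M5)/6=3523/1929
t_q=11/4 → seg 1, τ=3/4; S=2+8915/3858·τ+391/643·τ²+-7403/3858·τ³=268773/82304

  seg 0: a=-1 b=4223/3858 c=0 d=391/3858
  seg 1: a=2 b=8915/3858 c=391/643 d=-7403/3858
  seg 2: a=3 b=-4301/1929 c=-6621/1286 d=9175/3858
  seg 3: a=-2 b=-20803/3858 c=1277/643 d=-6041/34722
  seg 4: a=-5 b=3523/1929 c=1621/3858 d=-1621/34722
S(11/4) = 268773/82304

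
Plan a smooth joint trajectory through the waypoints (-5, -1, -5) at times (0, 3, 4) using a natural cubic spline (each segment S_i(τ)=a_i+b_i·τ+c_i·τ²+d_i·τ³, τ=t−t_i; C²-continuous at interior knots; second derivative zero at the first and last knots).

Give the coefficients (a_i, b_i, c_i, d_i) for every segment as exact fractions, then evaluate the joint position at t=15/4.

  seg 0: a=-5 b=10/3 c=0 d=-2/9
  seg 1: a=-1 b=-8/3 c=-2 d=2/3
S(15/4) = -123/32

Δ: Δ0=4/3, Δ1=-4
row 1: diag=8, rhs=-32; c'=1/8, d'=-4
back: M1=-4
M: M0=0, M1=-4, M2=0
seg 0: a=-5, c=M0/2=0, d=(M1−M0)/(6·3)=-2/9, b=Δ0−h0·(2M0+M1)/6=10/3
seg 1: a=-1, c=M1/2=-2, d=(M2−M1)/(6·1)=2/3, b=Δ1−h1·(2M1+M2)/6=-8/3
t_q=15/4 → seg 1, τ=3/4; S=-1+-8/3·τ+-2·τ²+2/3·τ³=-123/32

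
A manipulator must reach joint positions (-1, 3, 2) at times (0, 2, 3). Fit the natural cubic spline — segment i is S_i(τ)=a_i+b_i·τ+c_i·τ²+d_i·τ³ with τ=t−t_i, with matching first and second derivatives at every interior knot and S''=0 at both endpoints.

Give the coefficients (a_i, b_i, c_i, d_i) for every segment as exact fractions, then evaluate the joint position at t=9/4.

  seg 0: a=-1 b=3 c=0 d=-1/4
  seg 1: a=3 b=0 c=-3/2 d=1/2
S(9/4) = 373/128

Δ: Δ0=2, Δ1=-1
row 1: diag=6, rhs=-18; c'=1/6, d'=-3
back: M1=-3
M: M0=0, M1=-3, M2=0
seg 0: a=-1, c=M0/2=0, d=(M1−M0)/(6·2)=-1/4, b=Δ0−h0·(2M0+M1)/6=3
seg 1: a=3, c=M1/2=-3/2, d=(M2−M1)/(6·1)=1/2, b=Δ1−h1·(2M1+M2)/6=0
t_q=9/4 → seg 1, τ=1/4; S=3+0·τ+-3/2·τ²+1/2·τ³=373/128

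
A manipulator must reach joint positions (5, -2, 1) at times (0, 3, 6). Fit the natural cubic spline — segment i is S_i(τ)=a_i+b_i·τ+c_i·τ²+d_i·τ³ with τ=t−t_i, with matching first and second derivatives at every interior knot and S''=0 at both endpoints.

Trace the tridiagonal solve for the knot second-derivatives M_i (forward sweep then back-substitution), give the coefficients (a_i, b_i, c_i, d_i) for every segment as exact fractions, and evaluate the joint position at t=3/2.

  seg 0: a=5 b=-19/6 c=0 d=5/54
  seg 1: a=-2 b=-2/3 c=5/6 d=-5/54
S(3/2) = 9/16

Δ: Δ0=-7/3, Δ1=1
row 1: diag=12, rhs=20; c'=1/4, d'=5/3
back: M1=5/3
M: M0=0, M1=5/3, M2=0
seg 0: a=5, c=M0/2=0, d=(M1−M0)/(6·3)=5/54, b=Δ0−h0·(2M0+M1)/6=-19/6
seg 1: a=-2, c=M1/2=5/6, d=(M2−M1)/(6·3)=-5/54, b=Δ1−h1·(2M1+M2)/6=-2/3
t_q=3/2 → seg 0, τ=3/2; S=5+-19/6·τ+0·τ²+5/54·τ³=9/16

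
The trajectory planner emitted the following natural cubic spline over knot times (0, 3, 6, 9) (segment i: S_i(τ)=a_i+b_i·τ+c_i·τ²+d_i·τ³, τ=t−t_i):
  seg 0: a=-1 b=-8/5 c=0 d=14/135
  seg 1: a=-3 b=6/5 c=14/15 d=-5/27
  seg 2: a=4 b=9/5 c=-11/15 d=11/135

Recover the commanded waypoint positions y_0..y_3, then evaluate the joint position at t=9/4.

y_0 = S_0(0) = a_0 = -1
y_1 = S_1(0) = a_1 = -3
y_2 = S_2(0) = a_2 = 4
y_3 = S_2(3) = 5
t_q=9/4 is in segment 0 (τ=9/4); S_0(τ)=-547/160

y_0=-1 y_1=-3 y_2=4 y_3=5
S(9/4) = -547/160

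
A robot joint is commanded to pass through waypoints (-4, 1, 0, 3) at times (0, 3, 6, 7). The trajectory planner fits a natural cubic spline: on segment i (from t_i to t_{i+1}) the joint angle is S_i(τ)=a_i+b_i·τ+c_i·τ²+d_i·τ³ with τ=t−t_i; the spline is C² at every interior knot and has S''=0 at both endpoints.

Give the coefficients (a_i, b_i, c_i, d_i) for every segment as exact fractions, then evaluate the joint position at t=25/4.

  seg 0: a=-4 b=223/87 c=0 d=-26/261
  seg 1: a=1 b=-11/87 c=-26/29 d=8/29
  seg 2: a=0 b=169/87 c=46/29 d=-46/87
S(25/4) = 535/928

Δ: Δ0=5/3, Δ1=-1/3, Δ2=3
row 1: diag=12, rhs=-12; c'=1/4, d'=-1
row 2: denom=8−3·1/4=29/4; d'=(20−3·-1)/(29/4)=92/29
back: M2=92/29
back: M1=-1−1/4·92/29=-52/29
M: M0=0, M1=-52/29, M2=92/29, M3=0
seg 0: a=-4, c=M0/2=0, d=(M1−M0)/(6·3)=-26/261, b=Δ0−h0·(2M0+M1)/6=223/87
seg 1: a=1, c=M1/2=-26/29, d=(M2−M1)/(6·3)=8/29, b=Δ1−h1·(2M1+M2)/6=-11/87
seg 2: a=0, c=M2/2=46/29, d=(M3−M2)/(6·1)=-46/87, b=Δ2−h2·(2M2+M3)/6=169/87
t_q=25/4 → seg 2, τ=1/4; S=0+169/87·τ+46/29·τ²+-46/87·τ³=535/928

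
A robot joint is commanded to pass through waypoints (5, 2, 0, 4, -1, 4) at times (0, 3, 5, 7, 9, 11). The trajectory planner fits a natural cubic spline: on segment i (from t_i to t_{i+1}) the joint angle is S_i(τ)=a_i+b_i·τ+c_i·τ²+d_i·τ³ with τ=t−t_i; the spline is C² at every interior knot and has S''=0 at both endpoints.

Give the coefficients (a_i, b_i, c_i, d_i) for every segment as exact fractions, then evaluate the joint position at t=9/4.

  seg 0: a=5 b=-163/265 c=0 d=-34/795
  seg 1: a=2 b=-469/265 c=-102/265 d=102/265
  seg 2: a=0 b=347/265 c=102/53 d=-837/1060
  seg 3: a=4 b=-124/265 c=-1491/530 d=381/424
  seg 4: a=-1 b=-497/530 c=2733/1060 d=-911/2120
S(9/4) = 26533/8480

Δ: Δ0=-1, Δ1=-1, Δ2=2, Δ3=-5/2, Δ4=5/2
row 1: diag=10, rhs=0; c'=1/5, d'=0
row 2: denom=8−2·1/5=38/5; d'=(18−2·0)/(38/5)=45/19
row 3: denom=8−2·5/19=142/19; d'=(-27−2·45/19)/(142/19)=-603/142
row 4: denom=8−2·19/71=530/71; d'=(30−2·-603/142)/(530/71)=2733/530
back: M4=2733/530
back: M3=-603/142−19/71·2733/530=-1491/265
back: M2=45/19−5/19·-1491/265=204/53
back: M1=0−1/5·204/53=-204/265
M: M0=0, M1=-204/265, M2=204/53, M3=-1491/265, M4=2733/530, M5=0
seg 0: a=5, c=M0/2=0, d=(M1−M0)/(6·3)=-34/795, b=Δ0−h0·(2M0+M1)/6=-163/265
seg 1: a=2, c=M1/2=-102/265, d=(M2−M1)/(6·2)=102/265, b=Δ1−h1·(2M1+M2)/6=-469/265
seg 2: a=0, c=M2/2=102/53, d=(M3−M2)/(6·2)=-837/1060, b=Δ2−h2·(2M2+M3)/6=347/265
seg 3: a=4, c=M3/2=-1491/530, d=(M4−M3)/(6·2)=381/424, b=Δ3−h3·(2M3+M4)/6=-124/265
seg 4: a=-1, c=M4/2=2733/1060, d=(M5−M4)/(6·2)=-911/2120, b=Δ4−h4·(2M4+M5)/6=-497/530
t_q=9/4 → seg 0, τ=9/4; S=5+-163/265·τ+0·τ²+-34/795·τ³=26533/8480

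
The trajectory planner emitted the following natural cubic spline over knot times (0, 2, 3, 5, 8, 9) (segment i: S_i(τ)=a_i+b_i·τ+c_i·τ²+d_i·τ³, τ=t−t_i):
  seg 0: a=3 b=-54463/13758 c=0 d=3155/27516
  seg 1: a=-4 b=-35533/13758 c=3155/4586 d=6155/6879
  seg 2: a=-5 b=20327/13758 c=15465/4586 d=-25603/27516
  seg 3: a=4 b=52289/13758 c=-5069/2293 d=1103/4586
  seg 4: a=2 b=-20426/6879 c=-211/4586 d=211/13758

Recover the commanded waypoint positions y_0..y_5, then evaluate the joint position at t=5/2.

y_0=3 y_1=-4 y_2=-5 y_3=4 y_4=2 y_5=-1
S(5/2) = -45929/9172

y_0 = S_0(0) = a_0 = 3
y_1 = S_1(0) = a_1 = -4
y_2 = S_2(0) = a_2 = -5
y_3 = S_3(0) = a_3 = 4
y_4 = S_4(0) = a_4 = 2
y_5 = S_4(1) = -1
t_q=5/2 is in segment 1 (τ=1/2); S_1(τ)=-45929/9172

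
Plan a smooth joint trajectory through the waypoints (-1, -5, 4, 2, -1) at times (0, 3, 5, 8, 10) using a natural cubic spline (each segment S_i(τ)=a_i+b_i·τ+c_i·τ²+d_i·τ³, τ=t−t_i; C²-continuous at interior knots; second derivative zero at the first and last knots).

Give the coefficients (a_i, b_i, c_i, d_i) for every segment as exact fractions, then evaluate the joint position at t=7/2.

  seg 0: a=-1 b=-1219/348 c=0 d=755/3132
  seg 1: a=-5 b=523/174 c=755/348 d=-165/232
  seg 2: a=4 b=274/87 c=-365/174 d=431/1566
  seg 3: a=2 b=-349/174 c=11/29 d=-11/174
S(7/2) = -5649/1856

Δ: Δ0=-4/3, Δ1=9/2, Δ2=-2/3, Δ3=-3/2
row 1: diag=10, rhs=35; c'=1/5, d'=7/2
row 2: denom=10−2·1/5=48/5; d'=(-31−2·7/2)/(48/5)=-95/24
row 3: denom=10−3·5/16=145/16; d'=(-5−3·-95/24)/(145/16)=22/29
back: M3=22/29
back: M2=-95/24−5/16·22/29=-365/87
back: M1=7/2−1/5·-365/87=755/174
M: M0=0, M1=755/174, M2=-365/87, M3=22/29, M4=0
seg 0: a=-1, c=M0/2=0, d=(M1−M0)/(6·3)=755/3132, b=Δ0−h0·(2M0+M1)/6=-1219/348
seg 1: a=-5, c=M1/2=755/348, d=(M2−M1)/(6·2)=-165/232, b=Δ1−h1·(2M1+M2)/6=523/174
seg 2: a=4, c=M2/2=-365/174, d=(M3−M2)/(6·3)=431/1566, b=Δ2−h2·(2M2+M3)/6=274/87
seg 3: a=2, c=M3/2=11/29, d=(M4−M3)/(6·2)=-11/174, b=Δ3−h3·(2M3+M4)/6=-349/174
t_q=7/2 → seg 1, τ=1/2; S=-5+523/174·τ+755/348·τ²+-165/232·τ³=-5649/1856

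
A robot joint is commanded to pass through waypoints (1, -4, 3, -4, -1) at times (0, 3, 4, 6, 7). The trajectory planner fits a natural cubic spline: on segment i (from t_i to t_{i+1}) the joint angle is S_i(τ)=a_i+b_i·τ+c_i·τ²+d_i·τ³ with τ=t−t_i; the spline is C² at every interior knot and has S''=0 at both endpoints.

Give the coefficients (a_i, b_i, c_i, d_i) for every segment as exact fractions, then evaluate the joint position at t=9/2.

Δ: Δ0=-5/3, Δ1=7, Δ2=-7/2, Δ3=3
row 1: diag=8, rhs=52; c'=1/8, d'=13/2
row 2: denom=6−1·1/8=47/8; d'=(-63−1·13/2)/(47/8)=-556/47
row 3: denom=6−2·16/47=250/47; d'=(39−2·-556/47)/(250/47)=589/50
back: M3=589/50
back: M2=-556/47−16/47·589/50=-396/25
back: M1=13/2−1/8·-396/25=212/25
M: M0=0, M1=212/25, M2=-396/25, M3=589/50, M4=0
seg 0: a=1, c=M0/2=0, d=(M1−M0)/(6·3)=106/225, b=Δ0−h0·(2M0+M1)/6=-443/75
seg 1: a=-4, c=M1/2=106/25, d=(M2−M1)/(6·1)=-304/75, b=Δ1−h1·(2M1+M2)/6=511/75
seg 2: a=3, c=M2/2=-198/25, d=(M3−M2)/(6·2)=1381/600, b=Δ2−h2·(2M2+M3)/6=47/15
seg 3: a=-4, c=M3/2=589/100, d=(M4−M3)/(6·1)=-589/300, b=Δ3−h3·(2M3+M4)/6=-139/150
t_q=9/2 → seg 2, τ=1/2; S=3+47/15·τ+-198/25·τ²+1381/600·τ³=4599/1600

  seg 0: a=1 b=-443/75 c=0 d=106/225
  seg 1: a=-4 b=511/75 c=106/25 d=-304/75
  seg 2: a=3 b=47/15 c=-198/25 d=1381/600
  seg 3: a=-4 b=-139/150 c=589/100 d=-589/300
S(9/2) = 4599/1600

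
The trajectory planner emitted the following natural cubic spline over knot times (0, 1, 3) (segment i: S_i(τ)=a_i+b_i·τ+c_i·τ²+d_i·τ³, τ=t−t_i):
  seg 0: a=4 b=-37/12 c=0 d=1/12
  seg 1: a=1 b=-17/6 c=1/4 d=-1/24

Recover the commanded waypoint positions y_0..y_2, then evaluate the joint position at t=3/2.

y_0=4 y_1=1 y_2=-4
S(3/2) = -23/64

y_0 = S_0(0) = a_0 = 4
y_1 = S_1(0) = a_1 = 1
y_2 = S_1(2) = -4
t_q=3/2 is in segment 1 (τ=1/2); S_1(τ)=-23/64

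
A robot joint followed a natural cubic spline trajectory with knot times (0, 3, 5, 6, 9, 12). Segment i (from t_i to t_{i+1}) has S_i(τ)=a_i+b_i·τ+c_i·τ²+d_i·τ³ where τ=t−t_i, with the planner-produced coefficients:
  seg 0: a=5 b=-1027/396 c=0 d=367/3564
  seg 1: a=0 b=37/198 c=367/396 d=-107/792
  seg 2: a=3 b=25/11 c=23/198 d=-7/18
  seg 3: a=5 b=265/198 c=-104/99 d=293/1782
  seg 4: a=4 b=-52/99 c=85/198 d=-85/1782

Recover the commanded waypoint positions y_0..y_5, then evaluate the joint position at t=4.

y_0 = S_0(0) = a_0 = 5
y_1 = S_1(0) = a_1 = 0
y_2 = S_2(0) = a_2 = 3
y_3 = S_3(0) = a_3 = 5
y_4 = S_4(0) = a_4 = 4
y_5 = S_4(3) = 5
t_q=4 is in segment 1 (τ=1); S_1(τ)=775/792

y_0=5 y_1=0 y_2=3 y_3=5 y_4=4 y_5=5
S(4) = 775/792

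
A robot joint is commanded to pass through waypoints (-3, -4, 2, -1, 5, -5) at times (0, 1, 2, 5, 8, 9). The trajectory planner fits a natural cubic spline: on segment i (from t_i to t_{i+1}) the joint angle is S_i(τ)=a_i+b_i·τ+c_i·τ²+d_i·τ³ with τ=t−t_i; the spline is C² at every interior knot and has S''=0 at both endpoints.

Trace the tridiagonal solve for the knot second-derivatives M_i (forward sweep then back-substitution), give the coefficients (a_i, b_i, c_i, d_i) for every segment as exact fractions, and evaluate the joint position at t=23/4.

  seg 0: a=-3 b=-2522/803 c=0 d=1719/803
  seg 1: a=-4 b=2635/803 c=5157/803 d=-2974/803
  seg 2: a=2 b=4027/803 c=-3765/803 d=2155/2409
  seg 3: a=-1 b=832/803 c=2700/803 d=-74/73
  seg 4: a=5 b=-4946/803 c=-4626/803 d=1542/803
S(23/4) = 31883/25696

Δ: Δ0=-1, Δ1=6, Δ2=-1, Δ3=2, Δ4=-10
row 1: diag=4, rhs=42; c'=1/4, d'=21/2
row 2: denom=8−1·1/4=31/4; d'=(-42−1·21/2)/(31/4)=-210/31
row 3: denom=12−3·12/31=336/31; d'=(18−3·-210/31)/(336/31)=99/28
row 4: denom=8−3·31/112=803/112; d'=(-72−3·99/28)/(803/112)=-9252/803
back: M4=-9252/803
back: M3=99/28−31/112·-9252/803=5400/803
back: M2=-210/31−12/31·5400/803=-7530/803
back: M1=21/2−1/4·-7530/803=10314/803
M: M0=0, M1=10314/803, M2=-7530/803, M3=5400/803, M4=-9252/803, M5=0
seg 0: a=-3, c=M0/2=0, d=(M1−M0)/(6·1)=1719/803, b=Δ0−h0·(2M0+M1)/6=-2522/803
seg 1: a=-4, c=M1/2=5157/803, d=(M2−M1)/(6·1)=-2974/803, b=Δ1−h1·(2M1+M2)/6=2635/803
seg 2: a=2, c=M2/2=-3765/803, d=(M3−M2)/(6·3)=2155/2409, b=Δ2−h2·(2M2+M3)/6=4027/803
seg 3: a=-1, c=M3/2=2700/803, d=(M4−M3)/(6·3)=-74/73, b=Δ3−h3·(2M3+M4)/6=832/803
seg 4: a=5, c=M4/2=-4626/803, d=(M5−M4)/(6·1)=1542/803, b=Δ4−h4·(2M4+M5)/6=-4946/803
t_q=23/4 → seg 3, τ=3/4; S=-1+832/803·τ+2700/803·τ²+-74/73·τ³=31883/25696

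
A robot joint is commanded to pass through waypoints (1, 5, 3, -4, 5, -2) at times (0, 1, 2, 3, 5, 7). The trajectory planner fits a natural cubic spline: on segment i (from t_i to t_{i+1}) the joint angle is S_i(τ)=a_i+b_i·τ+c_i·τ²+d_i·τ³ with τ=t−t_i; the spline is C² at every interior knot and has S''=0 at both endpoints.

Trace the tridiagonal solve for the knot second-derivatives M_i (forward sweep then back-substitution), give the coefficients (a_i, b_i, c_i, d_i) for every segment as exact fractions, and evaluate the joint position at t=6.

  seg 0: a=1 b=798/157 c=0 d=-170/157
  seg 1: a=5 b=288/157 c=-510/157 d=-92/157
  seg 2: a=3 b=-1008/157 c=-786/157 d=695/157
  seg 3: a=-4 b=-495/157 c=1299/157 d=-2793/1256
  seg 4: a=5 b=1023/314 c=-3183/628 d=1061/1256
S(6) = 5067/1256

Δ: Δ0=4, Δ1=-2, Δ2=-7, Δ3=9/2, Δ4=-7/2
row 1: diag=4, rhs=-36; c'=1/4, d'=-9
row 2: denom=4−1·1/4=15/4; d'=(-30−1·-9)/(15/4)=-28/5
row 3: denom=6−1·4/15=86/15; d'=(69−1·-28/5)/(86/15)=1119/86
row 4: denom=8−2·15/43=314/43; d'=(-48−2·1119/86)/(314/43)=-3183/314
back: M4=-3183/314
back: M3=1119/86−15/43·-3183/314=2598/157
back: M2=-28/5−4/15·2598/157=-1572/157
back: M1=-9−1/4·-1572/157=-1020/157
M: M0=0, M1=-1020/157, M2=-1572/157, M3=2598/157, M4=-3183/314, M5=0
seg 0: a=1, c=M0/2=0, d=(M1−M0)/(6·1)=-170/157, b=Δ0−h0·(2M0+M1)/6=798/157
seg 1: a=5, c=M1/2=-510/157, d=(M2−M1)/(6·1)=-92/157, b=Δ1−h1·(2M1+M2)/6=288/157
seg 2: a=3, c=M2/2=-786/157, d=(M3−M2)/(6·1)=695/157, b=Δ2−h2·(2M2+M3)/6=-1008/157
seg 3: a=-4, c=M3/2=1299/157, d=(M4−M3)/(6·2)=-2793/1256, b=Δ3−h3·(2M3+M4)/6=-495/157
seg 4: a=5, c=M4/2=-3183/628, d=(M5−M4)/(6·2)=1061/1256, b=Δ4−h4·(2M4+M5)/6=1023/314
t_q=6 → seg 4, τ=1; S=5+1023/314·τ+-3183/628·τ²+1061/1256·τ³=5067/1256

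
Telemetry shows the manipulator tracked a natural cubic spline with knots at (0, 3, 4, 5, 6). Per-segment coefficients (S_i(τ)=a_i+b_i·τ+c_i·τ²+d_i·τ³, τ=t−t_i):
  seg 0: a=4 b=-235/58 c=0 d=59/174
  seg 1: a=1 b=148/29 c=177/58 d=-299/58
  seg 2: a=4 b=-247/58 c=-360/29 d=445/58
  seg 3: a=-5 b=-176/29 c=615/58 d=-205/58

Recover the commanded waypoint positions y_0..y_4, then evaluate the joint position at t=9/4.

y_0 = S_0(0) = a_0 = 4
y_1 = S_1(0) = a_1 = 1
y_2 = S_2(0) = a_2 = 4
y_3 = S_3(0) = a_3 = -5
y_4 = S_3(1) = -4
t_q=9/4 is in segment 0 (τ=9/4); S_0(τ)=-4655/3712

y_0=4 y_1=1 y_2=4 y_3=-5 y_4=-4
S(9/4) = -4655/3712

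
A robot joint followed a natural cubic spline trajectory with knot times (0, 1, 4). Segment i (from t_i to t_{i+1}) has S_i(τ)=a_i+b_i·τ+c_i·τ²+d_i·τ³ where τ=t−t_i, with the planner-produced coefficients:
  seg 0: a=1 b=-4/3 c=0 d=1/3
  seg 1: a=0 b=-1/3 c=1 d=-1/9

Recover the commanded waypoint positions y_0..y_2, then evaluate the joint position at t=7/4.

y_0 = S_0(0) = a_0 = 1
y_1 = S_1(0) = a_1 = 0
y_2 = S_1(3) = 5
t_q=7/4 is in segment 1 (τ=3/4); S_1(τ)=17/64

y_0=1 y_1=0 y_2=5
S(7/4) = 17/64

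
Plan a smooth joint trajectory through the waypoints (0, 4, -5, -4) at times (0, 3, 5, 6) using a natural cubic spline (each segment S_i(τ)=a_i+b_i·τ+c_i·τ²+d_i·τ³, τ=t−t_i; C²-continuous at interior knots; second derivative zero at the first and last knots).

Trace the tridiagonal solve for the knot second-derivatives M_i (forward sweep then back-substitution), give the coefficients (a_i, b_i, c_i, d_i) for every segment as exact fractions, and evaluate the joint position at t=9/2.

Δ: Δ0=4/3, Δ1=-9/2, Δ2=1
row 1: diag=10, rhs=-35; c'=1/5, d'=-7/2
row 2: denom=6−2·1/5=28/5; d'=(33−2·-7/2)/(28/5)=50/7
back: M2=50/7
back: M1=-7/2−1/5·50/7=-69/14
M: M0=0, M1=-69/14, M2=50/7, M3=0
seg 0: a=0, c=M0/2=0, d=(M1−M0)/(6·3)=-23/84, b=Δ0−h0·(2M0+M1)/6=319/84
seg 1: a=4, c=M1/2=-69/28, d=(M2−M1)/(6·2)=169/168, b=Δ1−h1·(2M1+M2)/6=-151/42
seg 2: a=-5, c=M2/2=25/7, d=(M3−M2)/(6·1)=-25/21, b=Δ2−h2·(2M2+M3)/6=-29/21
t_q=9/2 → seg 1, τ=3/2; S=4+-151/42·τ+-69/28·τ²+169/168·τ³=-1587/448

  seg 0: a=0 b=319/84 c=0 d=-23/84
  seg 1: a=4 b=-151/42 c=-69/28 d=169/168
  seg 2: a=-5 b=-29/21 c=25/7 d=-25/21
S(9/2) = -1587/448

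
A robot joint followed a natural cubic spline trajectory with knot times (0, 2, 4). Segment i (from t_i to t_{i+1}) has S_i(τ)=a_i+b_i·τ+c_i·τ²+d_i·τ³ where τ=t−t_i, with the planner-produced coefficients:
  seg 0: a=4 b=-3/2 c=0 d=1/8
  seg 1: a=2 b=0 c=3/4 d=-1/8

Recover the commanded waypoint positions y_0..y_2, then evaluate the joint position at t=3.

y_0 = S_0(0) = a_0 = 4
y_1 = S_1(0) = a_1 = 2
y_2 = S_1(2) = 4
t_q=3 is in segment 1 (τ=1); S_1(τ)=21/8

y_0=4 y_1=2 y_2=4
S(3) = 21/8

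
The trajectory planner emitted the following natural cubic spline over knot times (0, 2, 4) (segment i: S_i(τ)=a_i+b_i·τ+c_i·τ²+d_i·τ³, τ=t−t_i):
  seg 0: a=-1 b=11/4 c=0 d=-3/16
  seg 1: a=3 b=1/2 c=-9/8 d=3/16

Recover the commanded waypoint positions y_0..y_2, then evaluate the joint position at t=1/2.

y_0 = S_0(0) = a_0 = -1
y_1 = S_1(0) = a_1 = 3
y_2 = S_1(2) = 1
t_q=1/2 is in segment 0 (τ=1/2); S_0(τ)=45/128

y_0=-1 y_1=3 y_2=1
S(1/2) = 45/128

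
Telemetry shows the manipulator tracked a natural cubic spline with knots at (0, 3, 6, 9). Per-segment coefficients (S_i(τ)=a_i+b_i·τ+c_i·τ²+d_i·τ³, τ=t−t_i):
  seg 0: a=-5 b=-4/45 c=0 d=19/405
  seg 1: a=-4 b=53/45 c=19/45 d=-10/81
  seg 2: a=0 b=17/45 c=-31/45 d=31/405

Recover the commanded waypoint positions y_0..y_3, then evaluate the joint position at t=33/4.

y_0=-5 y_1=-4 y_2=0 y_3=-3
S(33/4) = -113/64

y_0 = S_0(0) = a_0 = -5
y_1 = S_1(0) = a_1 = -4
y_2 = S_2(0) = a_2 = 0
y_3 = S_2(3) = -3
t_q=33/4 is in segment 2 (τ=9/4); S_2(τ)=-113/64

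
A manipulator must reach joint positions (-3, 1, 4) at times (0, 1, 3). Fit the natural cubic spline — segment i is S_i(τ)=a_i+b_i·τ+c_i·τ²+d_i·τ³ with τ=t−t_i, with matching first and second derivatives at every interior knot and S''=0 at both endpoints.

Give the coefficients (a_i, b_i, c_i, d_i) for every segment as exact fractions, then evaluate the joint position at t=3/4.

  seg 0: a=-3 b=53/12 c=0 d=-5/12
  seg 1: a=1 b=19/6 c=-5/4 d=5/24
S(3/4) = 35/256

Δ: Δ0=4, Δ1=3/2
row 1: diag=6, rhs=-15; c'=1/3, d'=-5/2
back: M1=-5/2
M: M0=0, M1=-5/2, M2=0
seg 0: a=-3, c=M0/2=0, d=(M1−M0)/(6·1)=-5/12, b=Δ0−h0·(2M0+M1)/6=53/12
seg 1: a=1, c=M1/2=-5/4, d=(M2−M1)/(6·2)=5/24, b=Δ1−h1·(2M1+M2)/6=19/6
t_q=3/4 → seg 0, τ=3/4; S=-3+53/12·τ+0·τ²+-5/12·τ³=35/256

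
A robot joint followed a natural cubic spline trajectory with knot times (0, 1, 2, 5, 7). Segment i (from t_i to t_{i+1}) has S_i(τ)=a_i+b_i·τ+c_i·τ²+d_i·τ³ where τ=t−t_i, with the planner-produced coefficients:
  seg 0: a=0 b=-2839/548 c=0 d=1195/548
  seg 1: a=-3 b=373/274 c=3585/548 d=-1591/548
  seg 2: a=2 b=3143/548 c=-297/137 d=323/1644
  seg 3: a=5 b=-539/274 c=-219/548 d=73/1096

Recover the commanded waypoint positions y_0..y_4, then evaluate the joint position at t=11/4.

y_0 = S_0(0) = a_0 = 0
y_1 = S_1(0) = a_1 = -3
y_2 = S_2(0) = a_2 = 2
y_3 = S_3(0) = a_3 = 5
y_4 = S_3(2) = 0
t_q=11/4 is in segment 2 (τ=3/4); S_2(τ)=181147/35072

y_0=0 y_1=-3 y_2=2 y_3=5 y_4=0
S(11/4) = 181147/35072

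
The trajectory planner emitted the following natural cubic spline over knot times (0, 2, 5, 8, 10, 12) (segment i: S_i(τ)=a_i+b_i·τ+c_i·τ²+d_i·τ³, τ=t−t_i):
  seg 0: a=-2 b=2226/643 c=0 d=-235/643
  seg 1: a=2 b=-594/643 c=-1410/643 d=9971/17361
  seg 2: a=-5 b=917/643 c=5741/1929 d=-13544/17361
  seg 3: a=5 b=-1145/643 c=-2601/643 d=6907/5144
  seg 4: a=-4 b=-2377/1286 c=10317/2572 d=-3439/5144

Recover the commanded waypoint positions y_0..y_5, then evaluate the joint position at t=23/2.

y_0=-2 y_1=2 y_2=-5 y_3=5 y_4=-4 y_5=3
S(23/2) = -145/41152

y_0 = S_0(0) = a_0 = -2
y_1 = S_1(0) = a_1 = 2
y_2 = S_2(0) = a_2 = -5
y_3 = S_3(0) = a_3 = 5
y_4 = S_4(0) = a_4 = -4
y_5 = S_4(2) = 3
t_q=23/2 is in segment 4 (τ=3/2); S_4(τ)=-145/41152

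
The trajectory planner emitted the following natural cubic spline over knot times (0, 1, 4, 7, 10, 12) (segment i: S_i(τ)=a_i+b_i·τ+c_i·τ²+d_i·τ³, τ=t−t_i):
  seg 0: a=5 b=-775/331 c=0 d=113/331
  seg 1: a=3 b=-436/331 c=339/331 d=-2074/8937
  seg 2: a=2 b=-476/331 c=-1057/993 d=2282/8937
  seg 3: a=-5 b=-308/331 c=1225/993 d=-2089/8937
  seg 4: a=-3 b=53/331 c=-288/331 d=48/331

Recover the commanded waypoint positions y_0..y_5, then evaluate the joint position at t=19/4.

y_0=5 y_1=3 y_2=2 y_3=-5 y_4=-3 y_5=-5
S(19/4) = 4559/10592

y_0 = S_0(0) = a_0 = 5
y_1 = S_1(0) = a_1 = 3
y_2 = S_2(0) = a_2 = 2
y_3 = S_3(0) = a_3 = -5
y_4 = S_4(0) = a_4 = -3
y_5 = S_4(2) = -5
t_q=19/4 is in segment 2 (τ=3/4); S_2(τ)=4559/10592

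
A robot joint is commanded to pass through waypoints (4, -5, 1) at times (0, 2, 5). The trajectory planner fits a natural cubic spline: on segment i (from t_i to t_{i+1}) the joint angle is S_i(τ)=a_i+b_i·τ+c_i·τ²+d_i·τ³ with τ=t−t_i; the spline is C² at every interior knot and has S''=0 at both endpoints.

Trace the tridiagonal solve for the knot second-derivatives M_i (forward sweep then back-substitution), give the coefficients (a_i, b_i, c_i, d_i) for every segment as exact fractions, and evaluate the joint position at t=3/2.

  seg 0: a=4 b=-29/5 c=0 d=13/40
  seg 1: a=-5 b=-19/10 c=39/20 d=-13/60
S(3/2) = -1153/320

Δ: Δ0=-9/2, Δ1=2
row 1: diag=10, rhs=39; c'=3/10, d'=39/10
back: M1=39/10
M: M0=0, M1=39/10, M2=0
seg 0: a=4, c=M0/2=0, d=(M1−M0)/(6·2)=13/40, b=Δ0−h0·(2M0+M1)/6=-29/5
seg 1: a=-5, c=M1/2=39/20, d=(M2−M1)/(6·3)=-13/60, b=Δ1−h1·(2M1+M2)/6=-19/10
t_q=3/2 → seg 0, τ=3/2; S=4+-29/5·τ+0·τ²+13/40·τ³=-1153/320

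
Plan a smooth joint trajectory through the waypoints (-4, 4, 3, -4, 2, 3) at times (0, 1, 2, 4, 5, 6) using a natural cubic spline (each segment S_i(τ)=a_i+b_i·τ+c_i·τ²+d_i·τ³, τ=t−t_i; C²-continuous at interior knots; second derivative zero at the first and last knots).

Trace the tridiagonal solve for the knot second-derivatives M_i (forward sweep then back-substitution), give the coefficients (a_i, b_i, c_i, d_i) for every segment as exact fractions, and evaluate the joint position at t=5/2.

  seg 0: a=-4 b=9349/930 c=0 d=-1909/930
  seg 1: a=4 b=1811/465 c=-1909/310 d=235/186
  seg 2: a=3 b=-4307/930 c=-367/155 d=22/15
  seg 3: a=-4 b=3253/930 c=997/155 d=-731/186
  seg 4: a=2 b=2126/465 c=-1661/310 d=1661/930
S(5/2) = 171/620

Δ: Δ0=8, Δ1=-1, Δ2=-7/2, Δ3=6, Δ4=1
row 1: diag=4, rhs=-54; c'=1/4, d'=-27/2
row 2: denom=6−1·1/4=23/4; d'=(-15−1·-27/2)/(23/4)=-6/23
row 3: denom=6−2·8/23=122/23; d'=(57−2·-6/23)/(122/23)=1323/122
row 4: denom=4−1·23/122=465/122; d'=(-30−1·1323/122)/(465/122)=-1661/155
back: M4=-1661/155
back: M3=1323/122−23/122·-1661/155=1994/155
back: M2=-6/23−8/23·1994/155=-734/155
back: M1=-27/2−1/4·-734/155=-1909/155
M: M0=0, M1=-1909/155, M2=-734/155, M3=1994/155, M4=-1661/155, M5=0
seg 0: a=-4, c=M0/2=0, d=(M1−M0)/(6·1)=-1909/930, b=Δ0−h0·(2M0+M1)/6=9349/930
seg 1: a=4, c=M1/2=-1909/310, d=(M2−M1)/(6·1)=235/186, b=Δ1−h1·(2M1+M2)/6=1811/465
seg 2: a=3, c=M2/2=-367/155, d=(M3−M2)/(6·2)=22/15, b=Δ2−h2·(2M2+M3)/6=-4307/930
seg 3: a=-4, c=M3/2=997/155, d=(M4−M3)/(6·1)=-731/186, b=Δ3−h3·(2M3+M4)/6=3253/930
seg 4: a=2, c=M4/2=-1661/310, d=(M5−M4)/(6·1)=1661/930, b=Δ4−h4·(2M4+M5)/6=2126/465
t_q=5/2 → seg 2, τ=1/2; S=3+-4307/930·τ+-367/155·τ²+22/15·τ³=171/620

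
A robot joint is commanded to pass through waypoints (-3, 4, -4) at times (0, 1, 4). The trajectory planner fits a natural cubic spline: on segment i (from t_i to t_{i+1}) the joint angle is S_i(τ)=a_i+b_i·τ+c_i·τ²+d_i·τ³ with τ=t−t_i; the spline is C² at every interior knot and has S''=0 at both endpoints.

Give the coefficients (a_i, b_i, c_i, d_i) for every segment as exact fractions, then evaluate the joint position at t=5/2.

  seg 0: a=-3 b=197/24 c=0 d=-29/24
  seg 1: a=4 b=55/12 c=-29/8 d=29/72
S(5/2) = 261/64

Δ: Δ0=7, Δ1=-8/3
row 1: diag=8, rhs=-58; c'=3/8, d'=-29/4
back: M1=-29/4
M: M0=0, M1=-29/4, M2=0
seg 0: a=-3, c=M0/2=0, d=(M1−M0)/(6·1)=-29/24, b=Δ0−h0·(2M0+M1)/6=197/24
seg 1: a=4, c=M1/2=-29/8, d=(M2−M1)/(6·3)=29/72, b=Δ1−h1·(2M1+M2)/6=55/12
t_q=5/2 → seg 1, τ=3/2; S=4+55/12·τ+-29/8·τ²+29/72·τ³=261/64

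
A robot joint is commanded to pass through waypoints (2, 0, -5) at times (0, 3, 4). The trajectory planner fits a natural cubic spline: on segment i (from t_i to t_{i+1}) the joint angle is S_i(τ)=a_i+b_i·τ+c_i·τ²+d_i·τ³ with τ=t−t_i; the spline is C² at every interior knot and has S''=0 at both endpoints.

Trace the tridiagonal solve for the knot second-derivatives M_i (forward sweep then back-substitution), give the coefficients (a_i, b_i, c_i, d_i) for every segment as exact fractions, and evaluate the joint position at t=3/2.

  seg 0: a=2 b=23/24 c=0 d=-13/72
  seg 1: a=0 b=-47/12 c=-13/8 d=13/24
S(3/2) = 181/64

Δ: Δ0=-2/3, Δ1=-5
row 1: diag=8, rhs=-26; c'=1/8, d'=-13/4
back: M1=-13/4
M: M0=0, M1=-13/4, M2=0
seg 0: a=2, c=M0/2=0, d=(M1−M0)/(6·3)=-13/72, b=Δ0−h0·(2M0+M1)/6=23/24
seg 1: a=0, c=M1/2=-13/8, d=(M2−M1)/(6·1)=13/24, b=Δ1−h1·(2M1+M2)/6=-47/12
t_q=3/2 → seg 0, τ=3/2; S=2+23/24·τ+0·τ²+-13/72·τ³=181/64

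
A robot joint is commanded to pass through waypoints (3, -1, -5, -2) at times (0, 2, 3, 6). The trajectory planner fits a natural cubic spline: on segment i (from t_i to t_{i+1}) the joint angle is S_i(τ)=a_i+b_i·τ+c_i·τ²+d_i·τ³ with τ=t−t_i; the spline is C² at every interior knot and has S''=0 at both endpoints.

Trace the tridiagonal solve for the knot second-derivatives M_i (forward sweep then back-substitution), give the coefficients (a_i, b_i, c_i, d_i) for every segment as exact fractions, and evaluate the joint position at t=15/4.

Δ: Δ0=-2, Δ1=-4, Δ2=1
row 1: diag=6, rhs=-12; c'=1/6, d'=-2
row 2: denom=8−1·1/6=47/6; d'=(30−1·-2)/(47/6)=192/47
back: M2=192/47
back: M1=-2−1/6·192/47=-126/47
M: M0=0, M1=-126/47, M2=192/47, M3=0
seg 0: a=3, c=M0/2=0, d=(M1−M0)/(6·2)=-21/94, b=Δ0−h0·(2M0+M1)/6=-52/47
seg 1: a=-1, c=M1/2=-63/47, d=(M2−M1)/(6·1)=53/47, b=Δ1−h1·(2M1+M2)/6=-178/47
seg 2: a=-5, c=M2/2=96/47, d=(M3−M2)/(6·3)=-32/141, b=Δ2−h2·(2M2+M3)/6=-145/47
t_q=15/4 → seg 2, τ=3/4; S=-5+-145/47·τ+96/47·τ²+-32/141·τ³=-1177/188

  seg 0: a=3 b=-52/47 c=0 d=-21/94
  seg 1: a=-1 b=-178/47 c=-63/47 d=53/47
  seg 2: a=-5 b=-145/47 c=96/47 d=-32/141
S(15/4) = -1177/188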